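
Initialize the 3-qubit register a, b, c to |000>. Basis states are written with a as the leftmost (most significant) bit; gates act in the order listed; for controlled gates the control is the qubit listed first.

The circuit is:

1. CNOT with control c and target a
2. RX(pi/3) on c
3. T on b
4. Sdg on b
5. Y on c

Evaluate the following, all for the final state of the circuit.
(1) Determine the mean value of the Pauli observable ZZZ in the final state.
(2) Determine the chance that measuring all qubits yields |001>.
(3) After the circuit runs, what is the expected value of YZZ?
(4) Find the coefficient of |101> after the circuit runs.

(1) The observable ZZZ averages to -1/2.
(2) A full measurement returns |001> with probability 3/4.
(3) In the final state, YZZ has expectation 0.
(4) The amplitude on |101> is 0.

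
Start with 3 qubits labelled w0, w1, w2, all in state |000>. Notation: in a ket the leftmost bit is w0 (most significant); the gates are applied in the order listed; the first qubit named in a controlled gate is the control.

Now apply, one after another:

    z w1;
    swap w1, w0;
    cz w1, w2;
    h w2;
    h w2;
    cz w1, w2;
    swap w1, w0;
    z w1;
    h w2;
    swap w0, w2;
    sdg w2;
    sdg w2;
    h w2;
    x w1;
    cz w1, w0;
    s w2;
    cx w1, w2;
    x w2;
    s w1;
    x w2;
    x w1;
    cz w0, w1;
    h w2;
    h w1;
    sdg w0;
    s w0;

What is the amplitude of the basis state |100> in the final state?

|100> carries amplitude 1/4 - I/4 in the final state.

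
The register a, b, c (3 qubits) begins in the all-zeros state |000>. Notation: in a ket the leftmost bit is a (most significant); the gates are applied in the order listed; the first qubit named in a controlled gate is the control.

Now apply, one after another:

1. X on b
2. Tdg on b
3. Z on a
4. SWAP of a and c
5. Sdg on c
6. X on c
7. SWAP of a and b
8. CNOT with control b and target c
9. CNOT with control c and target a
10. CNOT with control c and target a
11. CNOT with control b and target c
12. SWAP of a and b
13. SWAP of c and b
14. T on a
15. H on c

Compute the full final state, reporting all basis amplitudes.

The final amplitudes are -sqrt(2)*exp(3*I*pi/4)/2 on |010>, sqrt(2)*exp(3*I*pi/4)/2 on |011>, and 0 on every other basis state.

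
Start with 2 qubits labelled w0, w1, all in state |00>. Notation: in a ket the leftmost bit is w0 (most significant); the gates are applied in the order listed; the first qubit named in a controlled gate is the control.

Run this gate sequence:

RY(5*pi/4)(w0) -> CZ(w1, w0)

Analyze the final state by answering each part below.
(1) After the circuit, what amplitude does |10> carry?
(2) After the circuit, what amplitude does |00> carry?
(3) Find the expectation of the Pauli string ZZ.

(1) The final state's coefficient on |10> equals sqrt(sqrt(2) + 2)/2.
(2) |00> carries amplitude -sqrt(2 - sqrt(2))/2 in the final state.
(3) The observable ZZ averages to -sqrt(2)/2.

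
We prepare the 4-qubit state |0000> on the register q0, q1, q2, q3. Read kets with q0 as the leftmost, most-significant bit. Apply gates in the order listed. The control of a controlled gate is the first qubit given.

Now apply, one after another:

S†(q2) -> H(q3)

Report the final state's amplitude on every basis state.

The final amplitudes are sqrt(2)/2 on |0000>, sqrt(2)/2 on |0001>, and 0 on every other basis state.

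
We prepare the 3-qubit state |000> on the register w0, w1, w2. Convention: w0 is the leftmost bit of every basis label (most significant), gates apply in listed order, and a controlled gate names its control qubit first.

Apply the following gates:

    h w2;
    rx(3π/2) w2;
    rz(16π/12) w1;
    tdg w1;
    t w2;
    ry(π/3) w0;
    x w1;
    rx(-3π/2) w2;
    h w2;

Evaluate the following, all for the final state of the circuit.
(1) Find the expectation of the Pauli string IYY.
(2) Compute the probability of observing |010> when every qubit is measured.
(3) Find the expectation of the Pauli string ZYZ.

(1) The expectation value of IYY is 0.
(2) The probability of measuring |010> is 3*sqrt(2)/16 + 3/8.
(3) The expectation value of ZYZ is 0.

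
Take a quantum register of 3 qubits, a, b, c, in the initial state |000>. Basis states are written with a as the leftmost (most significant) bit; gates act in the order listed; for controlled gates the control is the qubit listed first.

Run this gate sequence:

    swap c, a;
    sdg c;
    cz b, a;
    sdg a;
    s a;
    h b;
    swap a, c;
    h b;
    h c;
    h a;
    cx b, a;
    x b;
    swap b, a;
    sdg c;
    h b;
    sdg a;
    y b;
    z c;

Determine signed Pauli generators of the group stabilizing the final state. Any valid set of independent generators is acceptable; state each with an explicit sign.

The final state is stabilized by the group generated by +IIY, -ZII, -IZI; other independent generating sets are equally valid.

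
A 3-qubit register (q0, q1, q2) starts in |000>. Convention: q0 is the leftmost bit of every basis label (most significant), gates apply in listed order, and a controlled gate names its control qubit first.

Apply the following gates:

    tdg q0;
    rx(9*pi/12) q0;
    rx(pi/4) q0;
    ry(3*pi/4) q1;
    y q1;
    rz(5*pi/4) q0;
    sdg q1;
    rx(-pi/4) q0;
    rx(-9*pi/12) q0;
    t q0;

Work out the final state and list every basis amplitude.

The resulting statevector has amplitude sqrt(sqrt(2) + 2)*exp(I*pi/8)/2 on |000>, sqrt(2 - sqrt(2))*exp(5*I*pi/8)/2 on |010>, and 0 on every other basis state.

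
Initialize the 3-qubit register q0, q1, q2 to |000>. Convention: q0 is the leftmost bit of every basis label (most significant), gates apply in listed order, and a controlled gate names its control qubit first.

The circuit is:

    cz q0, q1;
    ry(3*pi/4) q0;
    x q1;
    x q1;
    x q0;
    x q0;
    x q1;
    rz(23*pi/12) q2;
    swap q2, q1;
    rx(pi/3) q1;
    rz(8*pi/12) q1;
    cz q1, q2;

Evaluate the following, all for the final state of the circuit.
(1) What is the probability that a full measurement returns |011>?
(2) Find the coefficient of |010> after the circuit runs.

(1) Outcome |011> occurs with probability 1/8 - sqrt(2)/16. Key observation: the block from step 4 through step 7 cancels to the identity and can be dropped.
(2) |010> carries amplitude 0 in the final state.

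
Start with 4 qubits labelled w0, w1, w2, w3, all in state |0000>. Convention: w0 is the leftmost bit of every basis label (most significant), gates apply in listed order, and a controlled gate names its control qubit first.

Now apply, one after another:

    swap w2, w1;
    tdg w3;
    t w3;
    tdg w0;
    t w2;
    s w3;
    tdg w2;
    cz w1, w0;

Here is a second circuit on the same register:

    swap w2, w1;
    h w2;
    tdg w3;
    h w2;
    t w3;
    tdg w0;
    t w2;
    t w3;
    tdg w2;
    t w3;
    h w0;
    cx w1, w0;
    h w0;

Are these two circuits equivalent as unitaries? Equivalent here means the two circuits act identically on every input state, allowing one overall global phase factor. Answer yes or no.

Yes — the two circuits implement the same unitary up to a global phase.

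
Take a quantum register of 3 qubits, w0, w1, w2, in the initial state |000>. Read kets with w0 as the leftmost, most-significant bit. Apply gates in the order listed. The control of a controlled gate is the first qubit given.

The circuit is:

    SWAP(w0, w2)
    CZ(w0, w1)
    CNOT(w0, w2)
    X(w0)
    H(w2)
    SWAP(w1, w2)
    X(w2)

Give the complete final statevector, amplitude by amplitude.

The resulting statevector has amplitude sqrt(2)/2 on |101>, sqrt(2)/2 on |111>, and 0 on every other basis state.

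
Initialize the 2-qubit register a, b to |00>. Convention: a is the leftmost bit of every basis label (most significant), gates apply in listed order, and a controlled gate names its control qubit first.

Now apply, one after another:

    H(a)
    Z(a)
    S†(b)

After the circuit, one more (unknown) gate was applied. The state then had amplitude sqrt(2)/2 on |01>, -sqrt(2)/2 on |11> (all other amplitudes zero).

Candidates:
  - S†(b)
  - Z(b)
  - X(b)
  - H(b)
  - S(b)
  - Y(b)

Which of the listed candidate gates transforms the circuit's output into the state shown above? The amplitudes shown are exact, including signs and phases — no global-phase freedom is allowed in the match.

It was X(b) that produced the state shown.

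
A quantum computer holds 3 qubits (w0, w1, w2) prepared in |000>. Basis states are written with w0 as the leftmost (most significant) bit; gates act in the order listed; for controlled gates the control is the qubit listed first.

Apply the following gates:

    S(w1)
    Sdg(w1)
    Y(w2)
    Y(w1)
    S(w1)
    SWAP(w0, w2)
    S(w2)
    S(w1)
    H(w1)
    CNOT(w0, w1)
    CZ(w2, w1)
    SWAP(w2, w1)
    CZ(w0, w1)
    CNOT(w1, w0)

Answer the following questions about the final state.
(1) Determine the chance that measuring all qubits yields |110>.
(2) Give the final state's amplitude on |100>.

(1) A full measurement returns |110> with probability 0.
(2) The final state's coefficient on |100> equals -sqrt(2)/2.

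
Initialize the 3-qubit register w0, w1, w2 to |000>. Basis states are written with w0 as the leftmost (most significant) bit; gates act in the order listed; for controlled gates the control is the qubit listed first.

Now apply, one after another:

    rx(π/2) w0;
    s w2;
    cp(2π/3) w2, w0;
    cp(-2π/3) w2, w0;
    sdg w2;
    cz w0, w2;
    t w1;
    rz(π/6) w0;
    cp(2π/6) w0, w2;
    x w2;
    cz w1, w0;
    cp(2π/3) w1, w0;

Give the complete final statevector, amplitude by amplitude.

The resulting statevector has amplitude -sqrt(2)*exp(11*I*pi/12)/2 on |001>, -sqrt(2)*exp(7*I*pi/12)/2 on |101>, and 0 on every other basis state. Key observation: the block from step 2 through step 5 cancels to the identity and can be dropped.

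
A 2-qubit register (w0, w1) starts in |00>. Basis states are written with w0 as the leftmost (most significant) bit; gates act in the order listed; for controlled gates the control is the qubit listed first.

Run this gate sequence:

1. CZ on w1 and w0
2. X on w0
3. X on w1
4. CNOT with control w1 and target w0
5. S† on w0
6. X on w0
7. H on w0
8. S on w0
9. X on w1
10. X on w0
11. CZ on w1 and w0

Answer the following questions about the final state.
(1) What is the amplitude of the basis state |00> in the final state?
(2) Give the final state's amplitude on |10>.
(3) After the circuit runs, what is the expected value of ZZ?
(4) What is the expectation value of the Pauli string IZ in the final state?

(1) The amplitude on |00> is -sqrt(2)*I/2.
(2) The amplitude on |10> is sqrt(2)/2.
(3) The observable ZZ averages to 0.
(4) In the final state, IZ has expectation 1.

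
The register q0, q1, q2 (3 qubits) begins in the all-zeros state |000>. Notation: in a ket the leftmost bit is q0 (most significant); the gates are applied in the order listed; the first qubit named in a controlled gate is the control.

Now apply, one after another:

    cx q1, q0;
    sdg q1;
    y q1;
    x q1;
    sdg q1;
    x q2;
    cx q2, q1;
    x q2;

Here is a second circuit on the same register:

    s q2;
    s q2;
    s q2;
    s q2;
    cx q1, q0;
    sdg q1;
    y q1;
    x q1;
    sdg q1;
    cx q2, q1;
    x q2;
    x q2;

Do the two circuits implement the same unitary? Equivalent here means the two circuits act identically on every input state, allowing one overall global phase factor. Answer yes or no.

No: there is an input state on which the two circuits produce genuinely different outputs (not merely differing by a phase).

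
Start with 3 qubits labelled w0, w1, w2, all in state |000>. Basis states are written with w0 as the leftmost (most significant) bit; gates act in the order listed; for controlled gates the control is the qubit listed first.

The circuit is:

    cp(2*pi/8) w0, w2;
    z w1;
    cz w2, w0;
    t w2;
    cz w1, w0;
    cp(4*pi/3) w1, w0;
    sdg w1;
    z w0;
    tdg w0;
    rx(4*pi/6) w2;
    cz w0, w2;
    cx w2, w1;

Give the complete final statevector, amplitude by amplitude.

After the circuit, the state carries amplitude 1/2 on |000>, -sqrt(3)*I/2 on |011>, and 0 on every other basis state.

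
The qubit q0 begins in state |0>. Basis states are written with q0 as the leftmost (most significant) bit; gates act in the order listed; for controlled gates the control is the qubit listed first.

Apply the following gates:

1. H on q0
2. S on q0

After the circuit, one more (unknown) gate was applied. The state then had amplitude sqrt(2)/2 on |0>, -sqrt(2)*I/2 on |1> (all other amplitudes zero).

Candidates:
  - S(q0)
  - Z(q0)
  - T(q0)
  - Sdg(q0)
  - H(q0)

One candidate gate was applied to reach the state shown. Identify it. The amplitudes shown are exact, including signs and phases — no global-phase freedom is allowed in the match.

The applied gate was Z(q0).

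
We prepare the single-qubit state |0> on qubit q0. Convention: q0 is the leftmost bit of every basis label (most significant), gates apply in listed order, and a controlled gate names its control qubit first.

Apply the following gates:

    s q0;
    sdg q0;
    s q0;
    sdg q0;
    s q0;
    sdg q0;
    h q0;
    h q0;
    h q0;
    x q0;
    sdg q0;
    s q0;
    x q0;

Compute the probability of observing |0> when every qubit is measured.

The probability of measuring |0> is 1/2. Key observation: gates 1-6 undo each other exactly, leaving only the rest of the circuit to track.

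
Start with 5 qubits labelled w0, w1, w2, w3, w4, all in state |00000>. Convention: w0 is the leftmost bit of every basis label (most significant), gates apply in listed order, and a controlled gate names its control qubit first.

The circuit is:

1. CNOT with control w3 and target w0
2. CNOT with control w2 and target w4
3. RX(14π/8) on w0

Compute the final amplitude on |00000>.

The amplitude on |00000> is -sqrt(sqrt(2) + 2)/2.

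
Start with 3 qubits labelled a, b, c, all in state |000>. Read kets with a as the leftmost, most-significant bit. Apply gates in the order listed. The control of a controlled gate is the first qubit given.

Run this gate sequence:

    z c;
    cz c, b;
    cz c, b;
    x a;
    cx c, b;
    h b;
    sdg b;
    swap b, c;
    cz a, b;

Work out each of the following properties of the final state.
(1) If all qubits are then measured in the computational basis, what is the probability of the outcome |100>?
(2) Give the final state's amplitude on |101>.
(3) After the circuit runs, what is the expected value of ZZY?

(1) A full measurement returns |100> with probability 1/2.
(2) The final state's coefficient on |101> equals -sqrt(2)*I/2.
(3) The expectation value of ZZY is 1.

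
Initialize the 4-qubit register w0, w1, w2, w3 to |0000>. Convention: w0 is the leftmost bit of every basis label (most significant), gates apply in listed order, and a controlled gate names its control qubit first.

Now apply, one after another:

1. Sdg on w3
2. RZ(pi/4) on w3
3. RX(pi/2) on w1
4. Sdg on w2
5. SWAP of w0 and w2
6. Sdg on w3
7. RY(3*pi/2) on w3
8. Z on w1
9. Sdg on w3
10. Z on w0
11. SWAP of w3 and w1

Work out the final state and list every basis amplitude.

After the circuit, the state carries amplitude exp(7*I*pi/8)/2 on |0000>, -exp(3*I*pi/8)/2 on |0001>, -exp(3*I*pi/8)/2 on |0100>, -exp(7*I*pi/8)/2 on |0101>, and 0 on every other basis state.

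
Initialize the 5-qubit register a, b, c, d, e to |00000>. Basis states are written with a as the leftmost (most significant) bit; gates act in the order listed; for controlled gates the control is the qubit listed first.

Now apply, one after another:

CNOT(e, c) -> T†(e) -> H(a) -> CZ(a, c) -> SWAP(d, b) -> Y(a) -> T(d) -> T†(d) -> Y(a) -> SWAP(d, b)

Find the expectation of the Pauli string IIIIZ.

In the final state, IIIIZ has expectation 1. Key observation: the block from step 5 through step 10 cancels to the identity and can be dropped.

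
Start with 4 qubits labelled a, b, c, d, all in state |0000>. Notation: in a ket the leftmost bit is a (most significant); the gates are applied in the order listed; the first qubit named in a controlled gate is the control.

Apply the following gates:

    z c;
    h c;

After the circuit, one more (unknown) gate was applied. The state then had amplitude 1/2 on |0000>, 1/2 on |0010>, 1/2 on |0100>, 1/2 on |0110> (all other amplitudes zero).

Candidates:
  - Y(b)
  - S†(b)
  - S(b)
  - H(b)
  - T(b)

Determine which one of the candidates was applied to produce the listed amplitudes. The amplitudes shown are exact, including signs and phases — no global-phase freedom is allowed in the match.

The applied gate was H(b).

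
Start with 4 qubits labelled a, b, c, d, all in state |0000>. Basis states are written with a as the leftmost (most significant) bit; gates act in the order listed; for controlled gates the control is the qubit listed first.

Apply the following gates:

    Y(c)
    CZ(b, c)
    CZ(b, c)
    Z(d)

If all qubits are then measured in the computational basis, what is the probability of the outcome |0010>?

Outcome |0010> occurs with probability 1. Key observation: steps 2-3 multiply out to the identity, so the circuit reduces to the remaining gates.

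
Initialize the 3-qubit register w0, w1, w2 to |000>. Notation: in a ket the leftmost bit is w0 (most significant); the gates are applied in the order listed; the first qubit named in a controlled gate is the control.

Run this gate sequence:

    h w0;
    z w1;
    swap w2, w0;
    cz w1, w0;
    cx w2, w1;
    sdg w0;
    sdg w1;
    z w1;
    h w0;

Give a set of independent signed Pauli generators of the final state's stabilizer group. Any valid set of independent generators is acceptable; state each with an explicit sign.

The final state is stabilized by the group generated by +XII, +IXY, +IZZ; other independent generating sets are equally valid.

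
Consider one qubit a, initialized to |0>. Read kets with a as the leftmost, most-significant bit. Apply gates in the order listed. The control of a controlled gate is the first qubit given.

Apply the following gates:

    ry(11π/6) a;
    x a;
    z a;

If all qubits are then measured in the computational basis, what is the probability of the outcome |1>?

A full measurement returns |1> with probability sqrt(3)/4 + 1/2.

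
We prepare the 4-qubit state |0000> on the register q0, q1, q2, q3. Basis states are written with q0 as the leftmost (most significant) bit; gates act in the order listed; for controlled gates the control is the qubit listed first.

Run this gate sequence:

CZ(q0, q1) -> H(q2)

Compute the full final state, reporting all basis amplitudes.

After the circuit, the state carries amplitude sqrt(2)/2 on |0000>, sqrt(2)/2 on |0010>, and 0 on every other basis state.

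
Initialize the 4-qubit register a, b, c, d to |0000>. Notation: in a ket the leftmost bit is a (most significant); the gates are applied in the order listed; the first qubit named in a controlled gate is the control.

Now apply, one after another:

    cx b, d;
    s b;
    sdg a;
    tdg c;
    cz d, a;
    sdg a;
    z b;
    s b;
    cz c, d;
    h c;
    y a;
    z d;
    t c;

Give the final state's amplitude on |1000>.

The amplitude on |1000> is sqrt(2)*I/2.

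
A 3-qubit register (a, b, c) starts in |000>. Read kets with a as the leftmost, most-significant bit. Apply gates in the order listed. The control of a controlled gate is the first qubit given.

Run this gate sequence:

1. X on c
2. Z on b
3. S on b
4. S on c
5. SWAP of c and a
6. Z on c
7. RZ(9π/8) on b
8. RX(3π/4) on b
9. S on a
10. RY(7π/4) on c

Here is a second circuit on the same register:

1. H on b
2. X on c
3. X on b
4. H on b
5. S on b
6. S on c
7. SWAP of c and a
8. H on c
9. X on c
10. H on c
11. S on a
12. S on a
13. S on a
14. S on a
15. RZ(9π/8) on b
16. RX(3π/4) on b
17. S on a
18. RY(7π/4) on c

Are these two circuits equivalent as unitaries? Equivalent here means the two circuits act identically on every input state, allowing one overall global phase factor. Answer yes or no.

Yes: on every input state the two circuits agree up to one overall phase factor.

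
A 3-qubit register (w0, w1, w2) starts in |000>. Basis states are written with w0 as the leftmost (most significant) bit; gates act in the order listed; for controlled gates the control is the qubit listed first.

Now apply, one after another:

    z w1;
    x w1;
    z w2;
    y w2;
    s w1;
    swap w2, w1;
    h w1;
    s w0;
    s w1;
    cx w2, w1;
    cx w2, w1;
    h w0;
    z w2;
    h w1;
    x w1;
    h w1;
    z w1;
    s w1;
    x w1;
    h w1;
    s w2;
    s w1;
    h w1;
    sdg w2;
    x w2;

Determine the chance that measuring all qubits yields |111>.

The probability of measuring |111> is 0. Key observation: steps 14-17 multiply out to the identity, so the circuit reduces to the remaining gates.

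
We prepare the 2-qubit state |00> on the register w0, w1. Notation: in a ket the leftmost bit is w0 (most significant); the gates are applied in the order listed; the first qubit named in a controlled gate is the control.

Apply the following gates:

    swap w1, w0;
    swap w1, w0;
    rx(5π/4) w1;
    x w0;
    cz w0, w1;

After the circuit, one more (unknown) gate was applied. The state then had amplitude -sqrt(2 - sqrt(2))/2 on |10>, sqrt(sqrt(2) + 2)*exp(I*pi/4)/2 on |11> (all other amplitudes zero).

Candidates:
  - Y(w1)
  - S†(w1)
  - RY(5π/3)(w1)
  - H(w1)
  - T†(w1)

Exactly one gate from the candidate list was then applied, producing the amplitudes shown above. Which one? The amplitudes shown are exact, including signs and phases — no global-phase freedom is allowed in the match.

It was T†(w1) that produced the state shown. Key observation: gates 1-2 undo each other exactly, leaving only the rest of the circuit to track.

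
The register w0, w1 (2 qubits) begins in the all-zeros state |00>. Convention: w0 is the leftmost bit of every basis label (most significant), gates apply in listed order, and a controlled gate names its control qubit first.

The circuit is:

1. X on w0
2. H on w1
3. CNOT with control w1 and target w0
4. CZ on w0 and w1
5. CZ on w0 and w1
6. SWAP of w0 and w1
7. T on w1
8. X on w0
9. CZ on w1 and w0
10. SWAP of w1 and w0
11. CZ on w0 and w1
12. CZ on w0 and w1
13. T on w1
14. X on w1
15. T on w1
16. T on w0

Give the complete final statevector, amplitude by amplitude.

After the circuit, the state carries amplitude 0 on |00>, sqrt(2)*exp(I*pi/4)/2 on |01>, -sqrt(2)*exp(3*I*pi/4)/2 on |10>, 0 on |11>.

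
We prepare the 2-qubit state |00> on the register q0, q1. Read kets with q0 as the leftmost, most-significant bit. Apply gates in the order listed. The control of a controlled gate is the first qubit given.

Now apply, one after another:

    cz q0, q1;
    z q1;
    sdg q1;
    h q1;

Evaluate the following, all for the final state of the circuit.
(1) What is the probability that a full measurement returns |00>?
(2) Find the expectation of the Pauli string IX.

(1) The probability of measuring |00> is 1/2.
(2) The expectation value of IX is 1.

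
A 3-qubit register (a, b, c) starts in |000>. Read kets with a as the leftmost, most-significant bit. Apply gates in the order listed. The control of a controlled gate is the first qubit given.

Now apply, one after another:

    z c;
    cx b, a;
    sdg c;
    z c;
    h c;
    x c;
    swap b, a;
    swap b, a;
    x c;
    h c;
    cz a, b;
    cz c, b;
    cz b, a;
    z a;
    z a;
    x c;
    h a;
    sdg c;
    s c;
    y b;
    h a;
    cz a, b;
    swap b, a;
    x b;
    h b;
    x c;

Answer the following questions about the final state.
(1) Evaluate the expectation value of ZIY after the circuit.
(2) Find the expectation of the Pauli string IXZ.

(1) In the final state, ZIY has expectation 0. Key observation: gates 5-10 undo each other exactly, leaving only the rest of the circuit to track.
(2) The observable IXZ averages to -1.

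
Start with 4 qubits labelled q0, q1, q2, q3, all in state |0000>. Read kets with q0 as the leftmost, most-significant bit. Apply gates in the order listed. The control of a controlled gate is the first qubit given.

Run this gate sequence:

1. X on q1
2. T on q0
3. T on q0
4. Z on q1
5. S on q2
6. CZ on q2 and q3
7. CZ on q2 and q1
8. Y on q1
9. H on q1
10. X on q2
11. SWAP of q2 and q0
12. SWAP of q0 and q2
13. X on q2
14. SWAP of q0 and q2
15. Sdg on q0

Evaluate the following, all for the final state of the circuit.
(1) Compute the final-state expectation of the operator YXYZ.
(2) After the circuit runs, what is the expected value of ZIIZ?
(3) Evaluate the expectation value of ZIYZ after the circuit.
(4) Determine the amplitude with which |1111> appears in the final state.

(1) The observable YXYZ averages to 0.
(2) The observable ZIIZ averages to 1.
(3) The observable ZIYZ averages to 0.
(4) The final state's coefficient on |1111> equals 0.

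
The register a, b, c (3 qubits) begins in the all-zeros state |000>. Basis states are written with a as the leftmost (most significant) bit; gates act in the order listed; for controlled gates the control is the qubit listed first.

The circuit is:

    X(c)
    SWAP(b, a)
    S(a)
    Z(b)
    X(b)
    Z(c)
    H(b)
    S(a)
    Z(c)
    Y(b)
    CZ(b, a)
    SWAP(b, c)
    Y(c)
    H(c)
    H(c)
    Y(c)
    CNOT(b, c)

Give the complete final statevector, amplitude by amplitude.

The final amplitudes are sqrt(2)*I/2 on |010>, sqrt(2)*I/2 on |011>, and 0 on every other basis state. Key observation: steps 13-16 multiply out to the identity, so the circuit reduces to the remaining gates.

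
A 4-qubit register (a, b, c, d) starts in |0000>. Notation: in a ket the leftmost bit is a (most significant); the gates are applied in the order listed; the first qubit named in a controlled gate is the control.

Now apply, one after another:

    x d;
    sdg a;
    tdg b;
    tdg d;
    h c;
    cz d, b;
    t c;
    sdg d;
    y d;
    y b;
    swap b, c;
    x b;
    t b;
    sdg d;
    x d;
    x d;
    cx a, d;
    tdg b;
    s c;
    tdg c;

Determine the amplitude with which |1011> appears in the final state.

The final state's coefficient on |1011> equals 0. Key observation: steps 15-16 multiply out to the identity, so the circuit reduces to the remaining gates.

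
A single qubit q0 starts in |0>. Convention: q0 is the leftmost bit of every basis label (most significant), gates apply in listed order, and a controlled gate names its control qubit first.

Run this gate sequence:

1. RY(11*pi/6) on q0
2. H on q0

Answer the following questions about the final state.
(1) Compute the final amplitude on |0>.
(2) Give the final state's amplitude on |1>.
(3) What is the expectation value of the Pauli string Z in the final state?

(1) The amplitude on |0> is -1/2.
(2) |1> carries amplitude -sqrt(3)/2 in the final state.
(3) The expectation value of Z is -1/2.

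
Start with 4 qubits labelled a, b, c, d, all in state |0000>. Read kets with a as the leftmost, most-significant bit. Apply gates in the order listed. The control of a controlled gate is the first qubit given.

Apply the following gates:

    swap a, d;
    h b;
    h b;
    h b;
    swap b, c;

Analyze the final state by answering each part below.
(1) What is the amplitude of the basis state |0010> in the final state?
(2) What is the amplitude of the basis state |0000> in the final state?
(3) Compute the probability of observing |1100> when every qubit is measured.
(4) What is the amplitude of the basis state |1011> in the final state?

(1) The final state's coefficient on |0010> equals sqrt(2)/2. Key observation: steps 2-3 multiply out to the identity, so the circuit reduces to the remaining gates.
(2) |0000> carries amplitude sqrt(2)/2 in the final state.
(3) A full measurement returns |1100> with probability 0.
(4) |1011> carries amplitude 0 in the final state.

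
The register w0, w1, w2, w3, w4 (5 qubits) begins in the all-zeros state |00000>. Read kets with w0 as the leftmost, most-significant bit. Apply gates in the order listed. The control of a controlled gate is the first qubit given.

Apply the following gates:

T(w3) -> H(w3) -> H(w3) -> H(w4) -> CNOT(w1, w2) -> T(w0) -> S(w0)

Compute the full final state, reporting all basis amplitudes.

The resulting statevector has amplitude sqrt(2)/2 on |00000>, sqrt(2)/2 on |00001>, and 0 on every other basis state. Key observation: the block from step 2 through step 3 cancels to the identity and can be dropped.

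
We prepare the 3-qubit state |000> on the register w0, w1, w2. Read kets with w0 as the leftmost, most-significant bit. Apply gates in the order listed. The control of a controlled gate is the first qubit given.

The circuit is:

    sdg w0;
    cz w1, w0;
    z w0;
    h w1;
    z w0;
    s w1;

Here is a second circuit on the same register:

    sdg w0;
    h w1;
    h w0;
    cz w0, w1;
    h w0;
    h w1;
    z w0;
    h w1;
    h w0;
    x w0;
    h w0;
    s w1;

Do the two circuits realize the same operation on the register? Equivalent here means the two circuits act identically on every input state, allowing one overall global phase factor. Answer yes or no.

No: there is an input state on which the two circuits produce genuinely different outputs (not merely differing by a phase).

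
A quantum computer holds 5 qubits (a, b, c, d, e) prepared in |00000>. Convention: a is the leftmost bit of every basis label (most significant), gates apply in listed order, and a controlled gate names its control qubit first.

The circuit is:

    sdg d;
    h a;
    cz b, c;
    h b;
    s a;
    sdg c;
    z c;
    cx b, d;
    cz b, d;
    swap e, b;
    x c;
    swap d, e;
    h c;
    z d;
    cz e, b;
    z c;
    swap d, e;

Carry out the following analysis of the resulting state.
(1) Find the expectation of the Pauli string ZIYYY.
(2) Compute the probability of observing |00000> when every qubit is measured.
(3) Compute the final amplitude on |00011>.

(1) The expectation value of ZIYYY is 0.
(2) A full measurement returns |00000> with probability 1/8.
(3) The final state's coefficient on |00011> equals sqrt(2)/4.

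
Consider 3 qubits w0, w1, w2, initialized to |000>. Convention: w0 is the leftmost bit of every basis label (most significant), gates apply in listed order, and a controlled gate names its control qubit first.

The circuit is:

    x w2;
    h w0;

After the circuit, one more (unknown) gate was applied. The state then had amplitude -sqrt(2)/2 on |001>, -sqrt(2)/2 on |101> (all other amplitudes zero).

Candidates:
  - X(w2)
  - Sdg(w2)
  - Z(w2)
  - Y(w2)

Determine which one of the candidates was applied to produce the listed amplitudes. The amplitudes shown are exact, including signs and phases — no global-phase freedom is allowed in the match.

It was Z(w2) that produced the state shown.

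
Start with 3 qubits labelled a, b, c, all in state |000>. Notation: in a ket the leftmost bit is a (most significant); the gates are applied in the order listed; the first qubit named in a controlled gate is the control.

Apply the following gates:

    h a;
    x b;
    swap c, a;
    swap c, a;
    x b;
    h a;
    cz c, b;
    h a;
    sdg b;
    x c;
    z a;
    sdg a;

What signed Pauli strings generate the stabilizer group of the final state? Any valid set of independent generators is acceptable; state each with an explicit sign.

The stabilizer group can be generated by +YII, +IZI, -IIZ, among other valid generating sets. Key observation: steps 1-6 multiply out to the identity, so the circuit reduces to the remaining gates.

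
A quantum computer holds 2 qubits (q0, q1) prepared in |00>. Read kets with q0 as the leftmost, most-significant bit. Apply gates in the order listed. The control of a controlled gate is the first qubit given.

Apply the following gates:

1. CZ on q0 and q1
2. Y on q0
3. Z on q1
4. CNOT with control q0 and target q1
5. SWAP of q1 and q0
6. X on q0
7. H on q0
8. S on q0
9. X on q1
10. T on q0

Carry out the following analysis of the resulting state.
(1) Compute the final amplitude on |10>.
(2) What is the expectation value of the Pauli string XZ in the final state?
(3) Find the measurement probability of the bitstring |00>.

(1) |10> carries amplitude -sqrt(2)*exp(I*pi/4)/2 in the final state.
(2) In the final state, XZ has expectation -sqrt(2)/2.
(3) The probability of measuring |00> is 1/2.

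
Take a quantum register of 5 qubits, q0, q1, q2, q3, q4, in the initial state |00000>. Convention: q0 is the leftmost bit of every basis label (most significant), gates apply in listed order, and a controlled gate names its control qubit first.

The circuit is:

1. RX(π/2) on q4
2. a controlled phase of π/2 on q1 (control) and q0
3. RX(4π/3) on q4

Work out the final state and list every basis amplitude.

The resulting statevector has amplitude -sqrt(6)/4 - sqrt(2)/4 on |00000>, I*(-sqrt(6) + sqrt(2))/4 on |00001>, and 0 on every other basis state.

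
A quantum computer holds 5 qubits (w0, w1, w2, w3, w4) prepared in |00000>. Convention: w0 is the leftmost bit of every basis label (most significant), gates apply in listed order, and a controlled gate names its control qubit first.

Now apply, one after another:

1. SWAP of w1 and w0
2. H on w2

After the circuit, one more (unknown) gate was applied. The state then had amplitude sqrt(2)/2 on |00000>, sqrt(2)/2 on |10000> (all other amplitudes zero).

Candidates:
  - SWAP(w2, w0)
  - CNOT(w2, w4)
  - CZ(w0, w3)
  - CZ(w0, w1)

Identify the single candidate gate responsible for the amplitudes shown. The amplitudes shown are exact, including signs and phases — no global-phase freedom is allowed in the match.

The unique candidate consistent with the amplitudes is SWAP(w2, w0).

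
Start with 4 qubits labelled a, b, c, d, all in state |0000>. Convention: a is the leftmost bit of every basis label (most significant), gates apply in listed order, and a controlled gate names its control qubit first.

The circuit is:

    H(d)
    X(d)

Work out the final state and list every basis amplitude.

After the circuit, the state carries amplitude sqrt(2)/2 on |0000>, sqrt(2)/2 on |0001>, and 0 on every other basis state.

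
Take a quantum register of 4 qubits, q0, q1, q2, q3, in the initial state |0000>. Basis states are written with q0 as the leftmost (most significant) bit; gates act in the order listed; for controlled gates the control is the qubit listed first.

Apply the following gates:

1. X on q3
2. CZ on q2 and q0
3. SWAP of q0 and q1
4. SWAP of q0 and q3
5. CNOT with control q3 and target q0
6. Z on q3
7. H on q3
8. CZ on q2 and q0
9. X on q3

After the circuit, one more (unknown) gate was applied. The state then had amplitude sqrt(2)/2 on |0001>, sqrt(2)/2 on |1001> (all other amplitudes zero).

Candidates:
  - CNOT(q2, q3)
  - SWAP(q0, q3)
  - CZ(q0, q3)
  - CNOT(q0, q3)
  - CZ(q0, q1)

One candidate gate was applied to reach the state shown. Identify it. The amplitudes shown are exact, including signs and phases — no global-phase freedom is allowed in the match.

The applied gate was SWAP(q0, q3).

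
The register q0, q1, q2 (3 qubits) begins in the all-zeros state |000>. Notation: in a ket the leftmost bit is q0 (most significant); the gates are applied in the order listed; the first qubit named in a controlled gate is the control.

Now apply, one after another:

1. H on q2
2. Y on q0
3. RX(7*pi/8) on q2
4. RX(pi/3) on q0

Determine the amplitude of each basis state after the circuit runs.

After the circuit, the state carries amplitude sqrt(2)*(sin(pi/16) - I*cos(pi/16))/4 on |000>, sqrt(2)*(sin(pi/16) - I*cos(pi/16))/4 on |001>, 0 on |010>, 0 on |011>, sqrt(6)*exp(I*pi/16)/4 on |100>, sqrt(6)*exp(I*pi/16)/4 on |101>, 0 on |110>, 0 on |111>.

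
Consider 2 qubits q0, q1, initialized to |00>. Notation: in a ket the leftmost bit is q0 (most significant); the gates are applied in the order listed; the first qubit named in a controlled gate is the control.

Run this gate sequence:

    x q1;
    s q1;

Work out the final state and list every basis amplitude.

The final amplitudes are I on |01>, and 0 on every other basis state.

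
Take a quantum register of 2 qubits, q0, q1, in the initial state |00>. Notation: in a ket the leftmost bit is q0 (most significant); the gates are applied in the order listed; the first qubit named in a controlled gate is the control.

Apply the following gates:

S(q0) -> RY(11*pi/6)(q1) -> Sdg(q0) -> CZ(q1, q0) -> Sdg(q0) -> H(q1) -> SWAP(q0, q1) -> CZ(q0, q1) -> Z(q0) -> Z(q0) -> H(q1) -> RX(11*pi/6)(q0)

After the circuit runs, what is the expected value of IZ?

In the final state, IZ has expectation 0.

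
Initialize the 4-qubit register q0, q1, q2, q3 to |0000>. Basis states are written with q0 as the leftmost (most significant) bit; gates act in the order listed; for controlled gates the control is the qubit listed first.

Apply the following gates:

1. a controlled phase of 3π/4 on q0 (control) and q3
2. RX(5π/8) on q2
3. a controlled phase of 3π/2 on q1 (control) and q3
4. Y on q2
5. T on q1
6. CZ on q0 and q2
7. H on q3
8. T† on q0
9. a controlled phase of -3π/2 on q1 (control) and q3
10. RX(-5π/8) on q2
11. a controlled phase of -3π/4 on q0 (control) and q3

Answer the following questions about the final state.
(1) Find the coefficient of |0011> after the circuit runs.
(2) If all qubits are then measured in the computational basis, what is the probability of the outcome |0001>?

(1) |0011> carries amplitude -I*sqrt(4 - 2*sqrt(2))/4 in the final state.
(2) Outcome |0001> occurs with probability sqrt(2)/8 + 1/4.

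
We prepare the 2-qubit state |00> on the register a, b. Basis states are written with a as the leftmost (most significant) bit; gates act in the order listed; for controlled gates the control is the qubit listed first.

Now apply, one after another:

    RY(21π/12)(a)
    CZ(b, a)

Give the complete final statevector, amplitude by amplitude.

The resulting statevector has amplitude -sqrt(sqrt(2) + 2)/2 on |00>, 0 on |01>, sqrt(2 - sqrt(2))/2 on |10>, 0 on |11>.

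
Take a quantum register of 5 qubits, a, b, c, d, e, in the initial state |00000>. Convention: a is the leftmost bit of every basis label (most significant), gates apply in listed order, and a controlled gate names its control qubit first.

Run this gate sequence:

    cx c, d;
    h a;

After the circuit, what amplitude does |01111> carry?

|01111> carries amplitude 0 in the final state.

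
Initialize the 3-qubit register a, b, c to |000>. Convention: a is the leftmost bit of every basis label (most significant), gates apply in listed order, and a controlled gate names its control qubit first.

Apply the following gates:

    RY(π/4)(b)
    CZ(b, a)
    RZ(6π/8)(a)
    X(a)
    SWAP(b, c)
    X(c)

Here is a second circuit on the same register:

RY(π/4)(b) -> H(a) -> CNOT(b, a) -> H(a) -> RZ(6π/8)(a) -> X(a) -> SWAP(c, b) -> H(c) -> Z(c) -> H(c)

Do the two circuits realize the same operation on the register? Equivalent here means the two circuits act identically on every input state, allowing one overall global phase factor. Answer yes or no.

Yes — the two circuits implement the same unitary up to a global phase.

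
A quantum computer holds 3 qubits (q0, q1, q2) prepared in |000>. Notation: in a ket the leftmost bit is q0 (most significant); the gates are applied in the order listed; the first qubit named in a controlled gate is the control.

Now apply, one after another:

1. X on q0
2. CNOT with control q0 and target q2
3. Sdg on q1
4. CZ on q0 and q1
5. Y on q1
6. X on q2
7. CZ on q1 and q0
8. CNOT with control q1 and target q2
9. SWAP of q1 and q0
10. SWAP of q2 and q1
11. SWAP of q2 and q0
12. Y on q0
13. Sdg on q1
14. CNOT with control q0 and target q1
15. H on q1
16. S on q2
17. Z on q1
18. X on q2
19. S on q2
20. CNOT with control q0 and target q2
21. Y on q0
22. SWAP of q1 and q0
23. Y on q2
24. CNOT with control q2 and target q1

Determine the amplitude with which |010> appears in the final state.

The amplitude on |010> is 0.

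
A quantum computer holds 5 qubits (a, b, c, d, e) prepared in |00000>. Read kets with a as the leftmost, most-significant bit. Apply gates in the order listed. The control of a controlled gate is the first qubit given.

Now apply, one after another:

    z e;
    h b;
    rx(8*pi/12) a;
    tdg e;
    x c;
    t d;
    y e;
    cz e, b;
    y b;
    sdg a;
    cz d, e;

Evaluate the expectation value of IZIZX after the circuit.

In the final state, IZIZX has expectation 0.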